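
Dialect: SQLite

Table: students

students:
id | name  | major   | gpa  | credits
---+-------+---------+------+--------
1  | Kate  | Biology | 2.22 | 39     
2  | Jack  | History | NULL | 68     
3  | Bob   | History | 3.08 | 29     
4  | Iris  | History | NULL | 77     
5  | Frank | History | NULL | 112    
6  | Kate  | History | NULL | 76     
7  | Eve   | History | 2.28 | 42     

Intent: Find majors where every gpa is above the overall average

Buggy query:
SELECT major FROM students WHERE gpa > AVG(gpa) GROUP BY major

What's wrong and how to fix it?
Bug: WHERE evaluates per row before aggregation, so AVG() is unavailable

Fix: Compute the overall average in a scalar subquery and compare each group's MIN against it in HAVING

Corrected query:
SELECT major FROM students GROUP BY major HAVING MIN(gpa) > (SELECT AVG(gpa) FROM students)

Result:
(no rows)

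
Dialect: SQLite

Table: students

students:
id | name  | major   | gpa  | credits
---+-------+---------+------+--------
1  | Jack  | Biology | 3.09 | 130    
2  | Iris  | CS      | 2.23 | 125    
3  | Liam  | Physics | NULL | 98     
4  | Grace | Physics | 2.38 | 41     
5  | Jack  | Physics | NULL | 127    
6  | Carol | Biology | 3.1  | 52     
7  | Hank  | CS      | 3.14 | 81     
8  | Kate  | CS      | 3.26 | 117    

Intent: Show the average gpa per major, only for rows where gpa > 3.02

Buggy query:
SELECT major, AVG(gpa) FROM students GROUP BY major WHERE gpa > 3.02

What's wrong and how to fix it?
Bug: WHERE cannot follow GROUP BY

Fix: Place WHERE between FROM and GROUP BY

Corrected query:
SELECT major, AVG(gpa) FROM students WHERE gpa > 3.02 GROUP BY major

Result:
major   | AVG(gpa)
--------+---------
Biology | 3.095   
CS      | 3.2     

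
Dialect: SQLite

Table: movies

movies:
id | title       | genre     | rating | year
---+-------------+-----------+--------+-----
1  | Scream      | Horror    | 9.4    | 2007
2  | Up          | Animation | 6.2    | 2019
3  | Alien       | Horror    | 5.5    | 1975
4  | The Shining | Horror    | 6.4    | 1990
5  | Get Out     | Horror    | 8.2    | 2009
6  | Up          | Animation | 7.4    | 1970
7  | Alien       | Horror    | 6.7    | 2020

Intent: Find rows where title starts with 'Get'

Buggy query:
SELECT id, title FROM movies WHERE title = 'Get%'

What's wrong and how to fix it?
Bug: Wildcards only work with LIKE; '=' treats '%' as a literal character

Fix: Replace '=' with LIKE so 'Get%' is treated as a pattern

Corrected query:
SELECT id, title FROM movies WHERE title LIKE 'Get%'

Result:
id | title  
---+--------
5  | Get Out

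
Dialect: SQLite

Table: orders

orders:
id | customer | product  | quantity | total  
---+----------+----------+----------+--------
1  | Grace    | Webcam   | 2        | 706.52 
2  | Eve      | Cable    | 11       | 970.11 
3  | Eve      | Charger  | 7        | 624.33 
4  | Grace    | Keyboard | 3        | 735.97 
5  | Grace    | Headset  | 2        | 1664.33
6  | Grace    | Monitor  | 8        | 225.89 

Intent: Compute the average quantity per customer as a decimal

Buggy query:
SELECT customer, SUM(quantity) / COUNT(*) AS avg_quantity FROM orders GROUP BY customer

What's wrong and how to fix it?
Bug: Both operands are integers, so '/' performs integer division and truncates

Fix: Cast one side to REAL so the division keeps the fractional part

Corrected query:
SELECT customer, SUM(quantity) * 1.0 / COUNT(*) AS avg_quantity FROM orders GROUP BY customer

Result:
customer | avg_quantity
---------+-------------
Eve      | 9           
Grace    | 3.75        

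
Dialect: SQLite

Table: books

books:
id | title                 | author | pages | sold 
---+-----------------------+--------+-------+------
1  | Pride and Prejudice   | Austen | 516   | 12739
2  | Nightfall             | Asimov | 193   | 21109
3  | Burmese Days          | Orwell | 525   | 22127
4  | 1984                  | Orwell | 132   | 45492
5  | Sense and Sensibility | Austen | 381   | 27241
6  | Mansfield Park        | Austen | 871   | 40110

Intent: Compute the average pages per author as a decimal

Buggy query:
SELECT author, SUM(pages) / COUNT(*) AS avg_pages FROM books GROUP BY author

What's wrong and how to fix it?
Bug: Both operands are integers, so '/' performs integer division and truncates

Fix: Cast one side to REAL so the division keeps the fractional part

Corrected query:
SELECT author, SUM(pages) * 1.0 / COUNT(*) AS avg_pages FROM books GROUP BY author

Result:
author | avg_pages 
-------+-----------
Asimov | 193       
Austen | 589.333333
Orwell | 328.5     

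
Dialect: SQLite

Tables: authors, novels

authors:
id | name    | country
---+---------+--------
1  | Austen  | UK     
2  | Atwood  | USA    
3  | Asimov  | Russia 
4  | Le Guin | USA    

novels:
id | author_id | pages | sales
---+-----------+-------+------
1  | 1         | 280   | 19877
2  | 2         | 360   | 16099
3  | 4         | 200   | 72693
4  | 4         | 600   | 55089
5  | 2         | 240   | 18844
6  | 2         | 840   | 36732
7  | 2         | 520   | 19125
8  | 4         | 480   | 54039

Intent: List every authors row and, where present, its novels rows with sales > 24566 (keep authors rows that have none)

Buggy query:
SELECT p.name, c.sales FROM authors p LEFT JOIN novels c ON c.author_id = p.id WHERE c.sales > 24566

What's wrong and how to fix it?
Bug: Filtering c.sales in WHERE discards the NULL rows produced by LEFT JOIN, turning it into an inner join

Fix: Put 'c.sales > 24566' in the JOIN's ON clause instead of WHERE

Corrected query:
SELECT p.name, c.sales FROM authors p LEFT JOIN novels c ON c.author_id = p.id AND c.sales > 24566

Result:
name    | sales
--------+------
Austen  | NULL 
Atwood  | 36732
Asimov  | NULL 
Le Guin | 54039
Le Guin | 55089
Le Guin | 72693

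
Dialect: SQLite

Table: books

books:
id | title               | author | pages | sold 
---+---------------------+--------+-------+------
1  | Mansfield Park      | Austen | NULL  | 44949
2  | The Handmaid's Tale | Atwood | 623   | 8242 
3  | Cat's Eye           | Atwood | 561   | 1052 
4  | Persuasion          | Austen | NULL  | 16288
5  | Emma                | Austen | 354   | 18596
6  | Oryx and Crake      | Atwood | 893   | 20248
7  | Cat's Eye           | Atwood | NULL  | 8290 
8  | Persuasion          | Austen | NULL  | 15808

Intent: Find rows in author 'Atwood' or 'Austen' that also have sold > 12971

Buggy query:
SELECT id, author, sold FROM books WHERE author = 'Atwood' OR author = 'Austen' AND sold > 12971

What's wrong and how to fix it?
Bug: Without parentheses, AND is evaluated before OR, so the sold filter only applies to the 'Austen' branch

Fix: Add parentheses around the OR so the AND applies to both alternatives

Corrected query:
SELECT id, author, sold FROM books WHERE (author = 'Atwood' OR author = 'Austen') AND sold > 12971

Result:
id | author | sold 
---+--------+------
1  | Austen | 44949
4  | Austen | 16288
5  | Austen | 18596
6  | Atwood | 20248
8  | Austen | 15808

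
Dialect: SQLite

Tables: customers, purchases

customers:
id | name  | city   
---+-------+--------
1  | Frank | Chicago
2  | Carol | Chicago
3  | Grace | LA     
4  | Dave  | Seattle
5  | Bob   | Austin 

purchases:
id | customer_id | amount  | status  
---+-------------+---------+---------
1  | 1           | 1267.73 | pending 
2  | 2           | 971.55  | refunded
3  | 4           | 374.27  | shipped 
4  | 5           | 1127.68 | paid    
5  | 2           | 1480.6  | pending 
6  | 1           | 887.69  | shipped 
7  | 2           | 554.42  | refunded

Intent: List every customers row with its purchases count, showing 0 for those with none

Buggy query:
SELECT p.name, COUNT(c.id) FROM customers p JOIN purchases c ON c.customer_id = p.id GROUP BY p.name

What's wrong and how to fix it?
Bug: An inner join excludes parents with zero children

Fix: Switch to LEFT JOIN to retain unmatched parent rows

Corrected query:
SELECT p.name, COUNT(c.id) FROM customers p LEFT JOIN purchases c ON c.customer_id = p.id GROUP BY p.name

Result:
name  | COUNT(c.id)
------+------------
Bob   | 1          
Carol | 3          
Dave  | 1          
Frank | 2          
Grace | 0          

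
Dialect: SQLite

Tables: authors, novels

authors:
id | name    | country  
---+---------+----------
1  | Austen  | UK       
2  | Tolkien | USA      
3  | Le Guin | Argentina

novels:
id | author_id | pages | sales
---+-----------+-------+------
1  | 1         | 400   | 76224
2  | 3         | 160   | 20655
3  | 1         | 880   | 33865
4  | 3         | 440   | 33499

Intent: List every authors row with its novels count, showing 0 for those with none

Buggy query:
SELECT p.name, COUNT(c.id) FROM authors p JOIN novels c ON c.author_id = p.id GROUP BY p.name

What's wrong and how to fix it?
Bug: An inner join excludes parents with zero children

Fix: Switch to LEFT JOIN to retain unmatched parent rows

Corrected query:
SELECT p.name, COUNT(c.id) FROM authors p LEFT JOIN novels c ON c.author_id = p.id GROUP BY p.name

Result:
name    | COUNT(c.id)
--------+------------
Austen  | 2          
Le Guin | 2          
Tolkien | 0          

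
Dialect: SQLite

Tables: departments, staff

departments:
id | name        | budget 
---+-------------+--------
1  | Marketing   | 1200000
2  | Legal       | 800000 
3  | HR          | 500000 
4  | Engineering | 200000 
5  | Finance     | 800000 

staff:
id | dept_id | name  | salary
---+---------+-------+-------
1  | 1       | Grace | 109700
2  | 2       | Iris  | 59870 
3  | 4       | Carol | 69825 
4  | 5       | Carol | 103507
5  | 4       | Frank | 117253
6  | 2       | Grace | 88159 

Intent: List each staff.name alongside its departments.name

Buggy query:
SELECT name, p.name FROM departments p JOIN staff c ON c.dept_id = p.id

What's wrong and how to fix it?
Bug: Both tables have a 'name' column; the unqualified reference is ambiguous

Fix: Qualify the column with its table alias (c.name)

Corrected query:
SELECT c.name, p.name FROM departments p JOIN staff c ON c.dept_id = p.id

Result:
name  | name       
------+------------
Grace | Marketing  
Iris  | Legal      
Carol | Engineering
Carol | Finance    
Frank | Engineering
Grace | Legal      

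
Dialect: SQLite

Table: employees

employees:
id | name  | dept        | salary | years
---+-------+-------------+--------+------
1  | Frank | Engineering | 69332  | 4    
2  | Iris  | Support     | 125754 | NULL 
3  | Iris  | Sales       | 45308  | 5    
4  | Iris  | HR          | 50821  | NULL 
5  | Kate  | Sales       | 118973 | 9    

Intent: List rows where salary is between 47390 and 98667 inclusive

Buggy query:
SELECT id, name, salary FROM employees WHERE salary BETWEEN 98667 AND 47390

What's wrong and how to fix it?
Bug: The bounds are reversed; BETWEEN a AND b requires a <= b to match anything

Fix: Write BETWEEN 47390 AND 98667

Corrected query:
SELECT id, name, salary FROM employees WHERE salary BETWEEN 47390 AND 98667

Result:
id | name  | salary
---+-------+-------
1  | Frank | 69332 
4  | Iris  | 50821 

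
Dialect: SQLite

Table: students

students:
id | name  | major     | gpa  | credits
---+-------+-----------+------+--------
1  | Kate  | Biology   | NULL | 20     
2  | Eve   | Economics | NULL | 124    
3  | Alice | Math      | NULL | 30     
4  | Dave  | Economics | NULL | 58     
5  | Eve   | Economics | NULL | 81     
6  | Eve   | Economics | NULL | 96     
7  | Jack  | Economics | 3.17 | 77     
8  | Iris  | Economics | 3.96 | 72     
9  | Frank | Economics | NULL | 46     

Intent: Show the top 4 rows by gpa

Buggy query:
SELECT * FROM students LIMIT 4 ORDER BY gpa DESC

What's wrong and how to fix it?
Bug: ORDER BY cannot follow LIMIT; LIMIT is the final clause

Fix: Sort with ORDER BY, then apply LIMIT

Corrected query:
SELECT * FROM students ORDER BY gpa DESC LIMIT 4

Result:
id | name | major     | gpa  | credits
---+------+-----------+------+--------
8  | Iris | Economics | 3.96 | 72     
7  | Jack | Economics | 3.17 | 77     
1  | Kate | Biology   | NULL | 20     
2  | Eve  | Economics | NULL | 124    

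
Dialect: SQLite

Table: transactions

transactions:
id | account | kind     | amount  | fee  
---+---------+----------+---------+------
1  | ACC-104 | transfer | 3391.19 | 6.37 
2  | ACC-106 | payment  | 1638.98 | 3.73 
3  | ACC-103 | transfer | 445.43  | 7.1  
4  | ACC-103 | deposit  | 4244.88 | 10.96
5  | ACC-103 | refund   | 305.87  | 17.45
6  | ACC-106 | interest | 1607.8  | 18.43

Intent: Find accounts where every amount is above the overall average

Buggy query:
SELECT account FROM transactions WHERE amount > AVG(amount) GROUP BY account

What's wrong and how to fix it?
Bug: WHERE evaluates per row before aggregation, so AVG() is unavailable

Fix: Use a subquery for AVG and a HAVING MIN(...) filter so the condition holds for every row in the group

Corrected query:
SELECT account FROM transactions GROUP BY account HAVING MIN(amount) > (SELECT AVG(amount) FROM transactions)

Result:
account
-------
ACC-104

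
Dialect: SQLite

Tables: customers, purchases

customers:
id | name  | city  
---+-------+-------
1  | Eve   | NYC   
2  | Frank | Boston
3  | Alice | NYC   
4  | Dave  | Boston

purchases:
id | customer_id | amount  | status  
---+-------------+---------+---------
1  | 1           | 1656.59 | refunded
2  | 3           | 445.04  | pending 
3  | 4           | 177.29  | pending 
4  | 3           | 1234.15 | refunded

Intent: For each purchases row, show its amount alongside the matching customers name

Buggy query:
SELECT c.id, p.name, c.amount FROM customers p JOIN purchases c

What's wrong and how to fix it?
Bug: JOIN with no ON clause produces a cartesian product; every purchases row pairs with every customers row

Fix: Specify the join condition linking the foreign key to the parent id

Corrected query:
SELECT c.id, p.name, c.amount FROM customers p JOIN purchases c ON c.customer_id = p.id

Result:
id | name  | amount 
---+-------+--------
1  | Eve   | 1656.59
2  | Alice | 445.04 
3  | Dave  | 177.29 
4  | Alice | 1234.15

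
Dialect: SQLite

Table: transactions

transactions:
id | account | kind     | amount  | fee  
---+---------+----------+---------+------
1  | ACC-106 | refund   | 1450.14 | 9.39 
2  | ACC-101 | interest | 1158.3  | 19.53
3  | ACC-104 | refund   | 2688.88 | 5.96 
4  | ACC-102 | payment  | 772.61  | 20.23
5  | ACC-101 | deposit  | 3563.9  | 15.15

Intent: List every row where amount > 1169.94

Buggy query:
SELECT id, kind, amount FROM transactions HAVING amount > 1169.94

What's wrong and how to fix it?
Bug: This is a non-aggregate query (no GROUP BY, no aggregates), so in SQLite the HAVING clause is invalid here; a row-level condition belongs in WHERE

Fix: Replace HAVING with WHERE since the condition applies to individual rows

Corrected query:
SELECT id, kind, amount FROM transactions WHERE amount > 1169.94

Result:
id | kind    | amount 
---+---------+--------
1  | refund  | 1450.14
3  | refund  | 2688.88
5  | deposit | 3563.9 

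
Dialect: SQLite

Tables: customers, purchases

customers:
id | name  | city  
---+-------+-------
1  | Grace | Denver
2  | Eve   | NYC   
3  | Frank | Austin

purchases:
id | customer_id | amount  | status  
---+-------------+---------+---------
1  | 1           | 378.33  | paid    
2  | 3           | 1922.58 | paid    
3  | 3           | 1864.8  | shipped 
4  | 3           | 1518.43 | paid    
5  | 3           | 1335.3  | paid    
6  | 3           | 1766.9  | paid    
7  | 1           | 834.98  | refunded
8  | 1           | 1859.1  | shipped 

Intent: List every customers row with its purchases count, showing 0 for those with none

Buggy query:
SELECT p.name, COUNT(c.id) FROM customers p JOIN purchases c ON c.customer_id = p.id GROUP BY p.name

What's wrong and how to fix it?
Bug: An inner join excludes parents with zero children

Fix: Switch to LEFT JOIN to retain unmatched parent rows

Corrected query:
SELECT p.name, COUNT(c.id) FROM customers p LEFT JOIN purchases c ON c.customer_id = p.id GROUP BY p.name

Result:
name  | COUNT(c.id)
------+------------
Eve   | 0          
Frank | 5          
Grace | 3          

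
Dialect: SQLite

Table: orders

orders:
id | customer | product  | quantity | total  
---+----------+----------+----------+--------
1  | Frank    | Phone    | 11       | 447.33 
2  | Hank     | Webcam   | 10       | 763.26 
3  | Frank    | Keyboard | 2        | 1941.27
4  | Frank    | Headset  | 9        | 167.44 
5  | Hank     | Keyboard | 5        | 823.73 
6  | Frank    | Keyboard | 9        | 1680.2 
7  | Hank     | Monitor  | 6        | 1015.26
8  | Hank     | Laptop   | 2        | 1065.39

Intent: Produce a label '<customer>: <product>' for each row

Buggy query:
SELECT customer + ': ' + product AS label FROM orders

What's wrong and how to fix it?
Bug: '+' is numeric addition; on text columns SQLite converts them to 0 instead of concatenating

Fix: Use the || operator for string concatenation

Corrected query:
SELECT customer || ': ' || product AS label FROM orders

Result:
label          
---------------
Frank: Phone   
Hank: Webcam   
Frank: Keyboard
Frank: Headset 
Hank: Keyboard 
Frank: Keyboard
Hank: Monitor  
Hank: Laptop   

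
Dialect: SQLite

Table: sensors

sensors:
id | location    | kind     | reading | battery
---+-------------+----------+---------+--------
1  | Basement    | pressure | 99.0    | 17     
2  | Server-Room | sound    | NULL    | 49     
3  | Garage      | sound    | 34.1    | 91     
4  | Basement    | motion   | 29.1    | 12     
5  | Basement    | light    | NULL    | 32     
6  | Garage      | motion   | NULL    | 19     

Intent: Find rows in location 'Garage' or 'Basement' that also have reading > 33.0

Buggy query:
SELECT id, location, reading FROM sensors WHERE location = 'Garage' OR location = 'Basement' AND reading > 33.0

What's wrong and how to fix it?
Bug: Without parentheses, AND is evaluated before OR, so the reading filter only applies to the 'Basement' branch

Fix: Group the OR with parentheses (or use IN), then AND the threshold

Corrected query:
SELECT id, location, reading FROM sensors WHERE (location = 'Garage' OR location = 'Basement') AND reading > 33.0

Result:
id | location | reading
---+----------+--------
1  | Basement | 99     
3  | Garage   | 34.1   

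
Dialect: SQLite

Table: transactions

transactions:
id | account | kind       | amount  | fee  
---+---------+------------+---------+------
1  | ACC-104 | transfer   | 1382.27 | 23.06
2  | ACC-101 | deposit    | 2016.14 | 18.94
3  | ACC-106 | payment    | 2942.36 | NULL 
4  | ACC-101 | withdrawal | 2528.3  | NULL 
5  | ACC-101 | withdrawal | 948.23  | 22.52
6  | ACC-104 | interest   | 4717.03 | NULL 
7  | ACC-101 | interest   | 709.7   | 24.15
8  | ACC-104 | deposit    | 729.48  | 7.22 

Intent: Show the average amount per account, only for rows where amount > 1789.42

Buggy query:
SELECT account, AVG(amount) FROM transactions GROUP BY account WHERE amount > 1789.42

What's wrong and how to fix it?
Bug: WHERE cannot follow GROUP BY

Fix: Move the WHERE clause before GROUP BY

Corrected query:
SELECT account, AVG(amount) FROM transactions WHERE amount > 1789.42 GROUP BY account

Result:
account | AVG(amount)
--------+------------
ACC-101 | 2272.22    
ACC-104 | 4717.03    
ACC-106 | 2942.36    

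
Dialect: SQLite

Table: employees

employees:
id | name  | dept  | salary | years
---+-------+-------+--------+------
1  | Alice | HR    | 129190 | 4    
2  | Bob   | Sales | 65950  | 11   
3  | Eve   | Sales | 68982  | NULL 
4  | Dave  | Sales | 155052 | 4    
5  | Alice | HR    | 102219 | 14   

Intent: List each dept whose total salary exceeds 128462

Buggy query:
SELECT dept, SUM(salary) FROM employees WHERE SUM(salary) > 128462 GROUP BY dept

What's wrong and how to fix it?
Bug: Aggregate functions cannot appear in a WHERE clause

Fix: Move the aggregate condition to a HAVING clause

Corrected query:
SELECT dept, SUM(salary) FROM employees GROUP BY dept HAVING SUM(salary) > 128462

Result:
dept  | SUM(salary)
------+------------
HR    | 231409     
Sales | 289984     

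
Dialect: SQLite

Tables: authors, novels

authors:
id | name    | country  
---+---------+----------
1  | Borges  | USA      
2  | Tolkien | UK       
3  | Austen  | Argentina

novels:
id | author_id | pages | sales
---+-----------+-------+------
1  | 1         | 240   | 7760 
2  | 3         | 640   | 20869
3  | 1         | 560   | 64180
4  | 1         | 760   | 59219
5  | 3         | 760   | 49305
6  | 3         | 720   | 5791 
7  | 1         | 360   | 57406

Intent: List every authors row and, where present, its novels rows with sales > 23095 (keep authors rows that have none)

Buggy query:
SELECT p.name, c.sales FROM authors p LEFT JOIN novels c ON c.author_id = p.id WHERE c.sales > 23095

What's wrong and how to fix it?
Bug: Filtering c.sales in WHERE discards the NULL rows produced by LEFT JOIN, turning it into an inner join

Fix: Move the right-table condition into the ON clause so unmatched parents are kept

Corrected query:
SELECT p.name, c.sales FROM authors p LEFT JOIN novels c ON c.author_id = p.id AND c.sales > 23095

Result:
name    | sales
--------+------
Borges  | 57406
Borges  | 59219
Borges  | 64180
Tolkien | NULL 
Austen  | 49305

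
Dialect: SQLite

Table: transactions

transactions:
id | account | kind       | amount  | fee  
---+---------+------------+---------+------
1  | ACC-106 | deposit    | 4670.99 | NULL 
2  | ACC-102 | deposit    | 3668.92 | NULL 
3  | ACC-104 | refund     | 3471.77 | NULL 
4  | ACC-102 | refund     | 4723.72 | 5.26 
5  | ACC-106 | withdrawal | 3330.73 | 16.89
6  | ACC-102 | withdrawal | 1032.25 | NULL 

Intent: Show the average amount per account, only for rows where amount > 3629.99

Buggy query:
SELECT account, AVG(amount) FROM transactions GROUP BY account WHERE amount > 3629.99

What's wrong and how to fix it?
Bug: Row-level WHERE must come before GROUP BY in the clause order

Fix: Place WHERE between FROM and GROUP BY

Corrected query:
SELECT account, AVG(amount) FROM transactions WHERE amount > 3629.99 GROUP BY account

Result:
account | AVG(amount)
--------+------------
ACC-102 | 4196.32    
ACC-106 | 4670.99    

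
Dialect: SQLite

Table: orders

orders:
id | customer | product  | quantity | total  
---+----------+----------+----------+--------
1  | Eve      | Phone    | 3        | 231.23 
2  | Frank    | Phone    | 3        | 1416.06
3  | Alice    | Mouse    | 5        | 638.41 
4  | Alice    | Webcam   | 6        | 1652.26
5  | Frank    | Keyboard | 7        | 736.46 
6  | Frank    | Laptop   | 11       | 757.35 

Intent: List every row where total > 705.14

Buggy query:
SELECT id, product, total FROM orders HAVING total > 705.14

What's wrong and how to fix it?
Bug: HAVING filters the output of aggregation, but this query has no GROUP BY and no aggregate functions, so SQLite rejects it (HAVING clause on a non-aggregate query); the condition here is per row

Fix: Replace HAVING with WHERE since the condition applies to individual rows

Corrected query:
SELECT id, product, total FROM orders WHERE total > 705.14

Result:
id | product  | total  
---+----------+--------
2  | Phone    | 1416.06
4  | Webcam   | 1652.26
5  | Keyboard | 736.46 
6  | Laptop   | 757.35 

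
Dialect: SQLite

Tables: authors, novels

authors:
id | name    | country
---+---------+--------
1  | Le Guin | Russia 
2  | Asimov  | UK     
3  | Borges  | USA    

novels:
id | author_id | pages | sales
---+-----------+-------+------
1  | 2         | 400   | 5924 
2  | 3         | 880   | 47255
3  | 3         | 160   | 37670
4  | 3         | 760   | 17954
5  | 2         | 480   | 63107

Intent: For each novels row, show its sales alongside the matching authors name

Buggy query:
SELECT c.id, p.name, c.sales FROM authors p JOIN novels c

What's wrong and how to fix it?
Bug: Missing join condition: each novels row is matched to all authors rows instead of just its own

Fix: Add ON c.author_id = p.id to the JOIN

Corrected query:
SELECT c.id, p.name, c.sales FROM authors p JOIN novels c ON c.author_id = p.id

Result:
id | name   | sales
---+--------+------
1  | Asimov | 5924 
2  | Borges | 47255
3  | Borges | 37670
4  | Borges | 17954
5  | Asimov | 63107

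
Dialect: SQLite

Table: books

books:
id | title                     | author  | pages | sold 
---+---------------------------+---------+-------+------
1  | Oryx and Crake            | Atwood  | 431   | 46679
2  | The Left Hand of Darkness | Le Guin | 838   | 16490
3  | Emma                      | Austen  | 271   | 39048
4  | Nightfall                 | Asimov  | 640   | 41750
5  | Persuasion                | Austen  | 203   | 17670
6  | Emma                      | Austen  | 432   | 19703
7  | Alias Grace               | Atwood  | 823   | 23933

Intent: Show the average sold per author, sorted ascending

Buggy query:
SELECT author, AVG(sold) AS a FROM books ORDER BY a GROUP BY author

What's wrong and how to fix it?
Bug: ORDER BY appears before GROUP BY; SQL clause order requires GROUP BY first

Fix: Reorder: SELECT … FROM … GROUP BY … ORDER BY …

Corrected query:
SELECT author, AVG(sold) AS a FROM books GROUP BY author ORDER BY a

Result:
author  | a           
--------+-------------
Le Guin | 16490       
Austen  | 25473.666667
Atwood  | 35306       
Asimov  | 41750       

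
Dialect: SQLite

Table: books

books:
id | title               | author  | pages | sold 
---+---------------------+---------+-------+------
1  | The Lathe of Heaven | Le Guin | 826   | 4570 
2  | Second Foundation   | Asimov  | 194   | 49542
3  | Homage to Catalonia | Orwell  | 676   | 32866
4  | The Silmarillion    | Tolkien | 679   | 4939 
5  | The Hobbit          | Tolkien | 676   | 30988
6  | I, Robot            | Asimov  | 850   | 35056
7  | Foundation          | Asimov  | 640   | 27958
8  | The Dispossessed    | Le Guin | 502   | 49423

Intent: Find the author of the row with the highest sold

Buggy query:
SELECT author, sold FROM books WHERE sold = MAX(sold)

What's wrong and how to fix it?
Bug: MAX(sold) is an aggregate and cannot be used directly in WHERE

Fix: Wrap MAX in a scalar subquery so WHERE compares against a single value

Corrected query:
SELECT author, sold FROM books WHERE sold = (SELECT MAX(sold) FROM books)

Result:
author | sold 
-------+------
Asimov | 49542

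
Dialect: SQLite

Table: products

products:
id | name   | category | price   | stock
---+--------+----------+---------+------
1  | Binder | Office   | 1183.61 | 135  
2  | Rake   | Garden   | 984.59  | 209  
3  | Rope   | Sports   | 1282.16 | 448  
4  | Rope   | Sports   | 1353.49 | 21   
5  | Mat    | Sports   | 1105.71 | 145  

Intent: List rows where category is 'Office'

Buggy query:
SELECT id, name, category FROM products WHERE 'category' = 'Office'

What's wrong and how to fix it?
Bug: Single quotes denote string literals in SQL; the column name is being compared as a constant string

Fix: Reference the column as category without single quotes

Corrected query:
SELECT id, name, category FROM products WHERE category = 'Office'

Result:
id | name   | category
---+--------+---------
1  | Binder | Office  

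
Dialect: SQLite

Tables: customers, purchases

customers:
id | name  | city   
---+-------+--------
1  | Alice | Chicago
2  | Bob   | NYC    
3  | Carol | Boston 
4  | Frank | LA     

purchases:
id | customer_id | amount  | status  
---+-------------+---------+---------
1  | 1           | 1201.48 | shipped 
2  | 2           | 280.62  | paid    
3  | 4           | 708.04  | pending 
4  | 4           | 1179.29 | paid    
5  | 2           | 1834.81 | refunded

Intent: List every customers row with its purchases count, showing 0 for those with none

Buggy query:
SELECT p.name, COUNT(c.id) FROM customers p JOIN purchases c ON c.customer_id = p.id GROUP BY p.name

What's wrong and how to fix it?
Bug: INNER JOIN drops customers rows that have no matching purchases rows

Fix: Use LEFT JOIN so parents without children still appear (COUNT(c.id) gives 0)

Corrected query:
SELECT p.name, COUNT(c.id) FROM customers p LEFT JOIN purchases c ON c.customer_id = p.id GROUP BY p.name

Result:
name  | COUNT(c.id)
------+------------
Alice | 1          
Bob   | 2          
Carol | 0          
Frank | 2          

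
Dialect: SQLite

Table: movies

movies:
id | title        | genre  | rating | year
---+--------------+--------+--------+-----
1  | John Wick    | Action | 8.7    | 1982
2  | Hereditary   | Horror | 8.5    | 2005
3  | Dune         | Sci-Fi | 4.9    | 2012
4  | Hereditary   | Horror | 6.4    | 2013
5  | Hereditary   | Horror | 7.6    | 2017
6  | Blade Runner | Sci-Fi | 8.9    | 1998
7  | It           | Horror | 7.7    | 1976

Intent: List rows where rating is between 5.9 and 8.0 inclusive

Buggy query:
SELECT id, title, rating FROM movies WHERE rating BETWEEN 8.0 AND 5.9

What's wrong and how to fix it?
Bug: BETWEEN expects the lower bound first; with 8.0 AND 5.9 the range is empty

Fix: Write BETWEEN 5.9 AND 8.0

Corrected query:
SELECT id, title, rating FROM movies WHERE rating BETWEEN 5.9 AND 8.0

Result:
id | title      | rating
---+------------+-------
4  | Hereditary | 6.4   
5  | Hereditary | 7.6   
7  | It         | 7.7   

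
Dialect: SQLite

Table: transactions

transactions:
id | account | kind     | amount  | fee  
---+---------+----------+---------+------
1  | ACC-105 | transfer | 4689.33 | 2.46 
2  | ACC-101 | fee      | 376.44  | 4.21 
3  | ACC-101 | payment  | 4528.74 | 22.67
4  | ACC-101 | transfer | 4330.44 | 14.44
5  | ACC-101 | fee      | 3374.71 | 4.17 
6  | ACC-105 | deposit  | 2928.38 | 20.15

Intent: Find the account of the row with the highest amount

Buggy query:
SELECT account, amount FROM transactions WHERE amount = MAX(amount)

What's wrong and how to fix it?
Bug: MAX(amount) is an aggregate and cannot be used directly in WHERE

Fix: Wrap MAX in a scalar subquery so WHERE compares against a single value

Corrected query:
SELECT account, amount FROM transactions WHERE amount = (SELECT MAX(amount) FROM transactions)

Result:
account | amount 
--------+--------
ACC-105 | 4689.33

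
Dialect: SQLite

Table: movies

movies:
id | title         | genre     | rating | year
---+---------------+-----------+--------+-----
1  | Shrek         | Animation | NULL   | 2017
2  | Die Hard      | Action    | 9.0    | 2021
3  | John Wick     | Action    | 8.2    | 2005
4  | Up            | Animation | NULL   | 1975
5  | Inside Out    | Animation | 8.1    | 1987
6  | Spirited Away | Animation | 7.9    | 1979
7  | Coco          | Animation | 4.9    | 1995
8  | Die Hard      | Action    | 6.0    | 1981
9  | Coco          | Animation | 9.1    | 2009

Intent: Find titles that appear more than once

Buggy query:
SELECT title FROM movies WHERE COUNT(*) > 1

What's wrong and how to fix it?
Bug: COUNT(*) is an aggregate and cannot be used in WHERE

Fix: Group first, then use HAVING for the count condition

Corrected query:
SELECT title FROM movies GROUP BY title HAVING COUNT(*) > 1

Result:
title   
--------
Coco    
Die Hard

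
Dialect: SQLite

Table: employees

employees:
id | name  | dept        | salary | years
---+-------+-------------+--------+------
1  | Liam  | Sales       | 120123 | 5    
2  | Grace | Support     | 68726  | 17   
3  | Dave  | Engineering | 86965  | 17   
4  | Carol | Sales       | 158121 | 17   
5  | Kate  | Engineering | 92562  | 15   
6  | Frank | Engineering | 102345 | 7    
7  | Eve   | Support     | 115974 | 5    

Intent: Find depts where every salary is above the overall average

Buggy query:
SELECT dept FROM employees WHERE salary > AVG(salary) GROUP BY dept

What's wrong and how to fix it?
Bug: WHERE evaluates per row before aggregation, so AVG() is unavailable

Fix: Compute the overall average in a scalar subquery and compare each group's MIN against it in HAVING

Corrected query:
SELECT dept FROM employees GROUP BY dept HAVING MIN(salary) > (SELECT AVG(salary) FROM employees)

Result:
dept 
-----
Sales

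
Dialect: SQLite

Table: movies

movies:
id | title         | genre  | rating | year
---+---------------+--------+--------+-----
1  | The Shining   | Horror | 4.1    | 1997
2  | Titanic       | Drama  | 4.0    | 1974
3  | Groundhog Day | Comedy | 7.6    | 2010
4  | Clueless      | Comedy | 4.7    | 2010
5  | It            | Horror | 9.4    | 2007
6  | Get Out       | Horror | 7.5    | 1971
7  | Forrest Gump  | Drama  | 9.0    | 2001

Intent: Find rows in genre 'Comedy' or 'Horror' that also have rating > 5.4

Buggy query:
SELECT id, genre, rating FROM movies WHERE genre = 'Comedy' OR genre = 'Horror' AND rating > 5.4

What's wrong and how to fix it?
Bug: Without parentheses, AND is evaluated before OR, so the rating filter only applies to the 'Horror' branch

Fix: Add parentheses around the OR so the AND applies to both alternatives

Corrected query:
SELECT id, genre, rating FROM movies WHERE (genre = 'Comedy' OR genre = 'Horror') AND rating > 5.4

Result:
id | genre  | rating
---+--------+-------
3  | Comedy | 7.6   
5  | Horror | 9.4   
6  | Horror | 7.5   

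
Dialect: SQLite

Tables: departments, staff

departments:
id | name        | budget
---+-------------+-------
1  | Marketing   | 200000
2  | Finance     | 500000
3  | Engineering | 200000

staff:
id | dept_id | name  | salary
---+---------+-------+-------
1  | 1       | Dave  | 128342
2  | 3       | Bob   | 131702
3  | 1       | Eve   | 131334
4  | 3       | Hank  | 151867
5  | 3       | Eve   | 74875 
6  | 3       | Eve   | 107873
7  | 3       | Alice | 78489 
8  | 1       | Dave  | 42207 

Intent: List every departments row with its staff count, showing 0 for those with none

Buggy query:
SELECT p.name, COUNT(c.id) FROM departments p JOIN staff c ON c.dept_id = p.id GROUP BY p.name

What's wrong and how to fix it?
Bug: An inner join excludes parents with zero children

Fix: Use LEFT JOIN so parents without children still appear (COUNT(c.id) gives 0)

Corrected query:
SELECT p.name, COUNT(c.id) FROM departments p LEFT JOIN staff c ON c.dept_id = p.id GROUP BY p.name

Result:
name        | COUNT(c.id)
------------+------------
Engineering | 5          
Finance     | 0          
Marketing   | 3          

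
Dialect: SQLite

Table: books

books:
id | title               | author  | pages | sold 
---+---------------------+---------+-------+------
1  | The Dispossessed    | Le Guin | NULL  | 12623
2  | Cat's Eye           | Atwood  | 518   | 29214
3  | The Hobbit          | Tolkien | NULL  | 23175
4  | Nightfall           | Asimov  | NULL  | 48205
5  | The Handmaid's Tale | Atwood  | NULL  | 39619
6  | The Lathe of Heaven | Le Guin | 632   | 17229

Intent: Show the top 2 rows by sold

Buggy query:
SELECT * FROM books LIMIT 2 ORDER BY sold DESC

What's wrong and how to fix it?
Bug: ORDER BY cannot follow LIMIT; LIMIT is the final clause

Fix: Swap the clauses: ORDER BY first, then LIMIT

Corrected query:
SELECT * FROM books ORDER BY sold DESC LIMIT 2

Result:
id | title               | author | pages | sold 
---+---------------------+--------+-------+------
4  | Nightfall           | Asimov | NULL  | 48205
5  | The Handmaid's Tale | Atwood | NULL  | 39619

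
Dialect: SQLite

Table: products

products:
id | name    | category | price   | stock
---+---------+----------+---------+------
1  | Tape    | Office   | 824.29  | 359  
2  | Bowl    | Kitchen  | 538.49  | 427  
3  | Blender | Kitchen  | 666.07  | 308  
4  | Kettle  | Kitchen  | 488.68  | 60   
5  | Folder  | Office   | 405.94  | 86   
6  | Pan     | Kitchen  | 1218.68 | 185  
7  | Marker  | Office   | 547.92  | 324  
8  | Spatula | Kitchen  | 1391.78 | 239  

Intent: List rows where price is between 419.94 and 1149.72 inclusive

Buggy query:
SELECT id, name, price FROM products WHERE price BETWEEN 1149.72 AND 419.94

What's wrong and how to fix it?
Bug: The bounds are reversed; BETWEEN a AND b requires a <= b to match anything

Fix: Swap the bounds so the smaller value comes first

Corrected query:
SELECT id, name, price FROM products WHERE price BETWEEN 419.94 AND 1149.72

Result:
id | name    | price 
---+---------+-------
1  | Tape    | 824.29
2  | Bowl    | 538.49
3  | Blender | 666.07
4  | Kettle  | 488.68
7  | Marker  | 547.92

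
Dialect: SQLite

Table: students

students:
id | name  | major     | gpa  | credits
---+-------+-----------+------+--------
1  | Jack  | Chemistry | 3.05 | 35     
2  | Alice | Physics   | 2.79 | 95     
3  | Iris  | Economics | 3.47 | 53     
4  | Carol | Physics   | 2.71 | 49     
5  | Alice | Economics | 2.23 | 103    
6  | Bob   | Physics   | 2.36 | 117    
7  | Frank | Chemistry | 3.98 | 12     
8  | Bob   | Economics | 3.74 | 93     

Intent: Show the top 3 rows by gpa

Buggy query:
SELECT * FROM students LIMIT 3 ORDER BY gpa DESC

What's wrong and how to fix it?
Bug: LIMIT must come after ORDER BY

Fix: Sort with ORDER BY, then apply LIMIT

Corrected query:
SELECT * FROM students ORDER BY gpa DESC LIMIT 3

Result:
id | name  | major     | gpa  | credits
---+-------+-----------+------+--------
7  | Frank | Chemistry | 3.98 | 12     
8  | Bob   | Economics | 3.74 | 93     
3  | Iris  | Economics | 3.47 | 53     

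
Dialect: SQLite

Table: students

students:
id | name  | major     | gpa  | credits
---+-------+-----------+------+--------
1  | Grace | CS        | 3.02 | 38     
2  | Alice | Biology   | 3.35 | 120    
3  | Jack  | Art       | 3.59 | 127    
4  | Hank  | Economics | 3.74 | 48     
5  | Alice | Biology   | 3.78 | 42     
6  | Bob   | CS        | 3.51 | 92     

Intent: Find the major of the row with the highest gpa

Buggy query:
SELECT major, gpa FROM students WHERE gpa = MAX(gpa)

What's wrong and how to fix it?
Bug: MAX(gpa) is an aggregate and cannot be used directly in WHERE

Fix: Wrap MAX in a scalar subquery so WHERE compares against a single value

Corrected query:
SELECT major, gpa FROM students WHERE gpa = (SELECT MAX(gpa) FROM students)

Result:
major   | gpa 
--------+-----
Biology | 3.78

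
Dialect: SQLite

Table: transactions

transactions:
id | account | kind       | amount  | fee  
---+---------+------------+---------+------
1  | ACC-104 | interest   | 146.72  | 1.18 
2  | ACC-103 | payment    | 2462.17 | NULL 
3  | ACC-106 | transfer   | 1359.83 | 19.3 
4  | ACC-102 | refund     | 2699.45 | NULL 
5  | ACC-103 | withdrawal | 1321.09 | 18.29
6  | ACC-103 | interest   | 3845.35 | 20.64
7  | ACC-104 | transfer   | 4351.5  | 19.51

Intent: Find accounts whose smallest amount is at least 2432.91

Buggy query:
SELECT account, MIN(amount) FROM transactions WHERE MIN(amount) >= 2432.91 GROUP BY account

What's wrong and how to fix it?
Bug: Aggregates like MIN are computed per group after WHERE runs

Fix: Use HAVING for the per-group MIN condition

Corrected query:
SELECT account, MIN(amount) FROM transactions GROUP BY account HAVING MIN(amount) >= 2432.91

Result:
account | MIN(amount)
--------+------------
ACC-102 | 2699.45    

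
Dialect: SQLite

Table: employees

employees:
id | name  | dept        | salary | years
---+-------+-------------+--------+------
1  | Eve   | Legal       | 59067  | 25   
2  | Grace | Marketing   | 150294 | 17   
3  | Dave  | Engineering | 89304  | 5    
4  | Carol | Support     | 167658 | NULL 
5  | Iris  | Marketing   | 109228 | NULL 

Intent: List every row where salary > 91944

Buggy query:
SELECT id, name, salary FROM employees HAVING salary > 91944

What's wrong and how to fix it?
Bug: This is a non-aggregate query (no GROUP BY, no aggregates), so in SQLite the HAVING clause is invalid here; a row-level condition belongs in WHERE

Fix: Replace HAVING with WHERE since the condition applies to individual rows

Corrected query:
SELECT id, name, salary FROM employees WHERE salary > 91944

Result:
id | name  | salary
---+-------+-------
2  | Grace | 150294
4  | Carol | 167658
5  | Iris  | 109228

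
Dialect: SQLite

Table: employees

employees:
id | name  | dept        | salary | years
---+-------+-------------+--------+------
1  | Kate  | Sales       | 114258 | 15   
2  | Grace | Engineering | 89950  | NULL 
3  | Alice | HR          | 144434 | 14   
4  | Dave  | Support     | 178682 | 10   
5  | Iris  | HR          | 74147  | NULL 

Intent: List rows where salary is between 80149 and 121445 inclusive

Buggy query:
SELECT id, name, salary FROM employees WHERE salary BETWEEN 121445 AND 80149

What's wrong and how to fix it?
Bug: BETWEEN expects the lower bound first; with 121445 AND 80149 the range is empty

Fix: Swap the bounds so the smaller value comes first

Corrected query:
SELECT id, name, salary FROM employees WHERE salary BETWEEN 80149 AND 121445

Result:
id | name  | salary
---+-------+-------
1  | Kate  | 114258
2  | Grace | 89950 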